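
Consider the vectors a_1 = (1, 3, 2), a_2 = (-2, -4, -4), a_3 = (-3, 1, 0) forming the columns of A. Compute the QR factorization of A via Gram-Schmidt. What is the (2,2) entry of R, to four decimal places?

q_1 = a_1/‖a_1‖ = (1, 3, 2)/3.7417 = (0.2673, 0.8018, 0.5345).
r_{12} = q_1·a_2 = -5.8797.
u_2 = a_2 + 5.8797·q_1 = (-0.4286, 0.7143, -0.8571).
r_{22} = ‖u_2‖ = 1.1952.

r_{22} = 1.1952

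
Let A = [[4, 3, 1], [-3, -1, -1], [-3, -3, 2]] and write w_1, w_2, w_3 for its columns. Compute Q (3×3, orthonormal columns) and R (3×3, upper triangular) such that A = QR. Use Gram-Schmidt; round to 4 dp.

Q = [[0.6860, 0.1230, 0.7171], [-0.5145, 0.7789, 0.3586], [-0.5145, -0.6149, 0.5976]], R = [[5.8310, 4.1160, 0.1715], [0.0000, 1.4349, -1.8858], [0.0000, 0.0000, 1.5538]]

w_1 = (4, -3, -3); ‖w_1‖ = 5.8310, so e_1 = (0.6860, -0.5145, -0.5145).
e_1·w_2 = 0.6860·3 + (-0.5145)·(-1) + (-0.5145)·(-3) = 4.1160.
u_2 = w_2 − 4.1160·e_1 = (0.1765, 1.1176, -0.8824).
‖u_2‖ = 1.4349, so e_2 = (0.1230, 0.7789, -0.6149).
e_1·w_3 = 0.6860·1 + (-0.5145)·(-1) + (-0.5145)·2 = 0.1715; e_2·w_3 = 0.1230·1 + 0.7789·(-1) + (-0.6149)·2 = -1.8858.
u_3 = w_3 − 0.1715·e_1 + 1.8858·e_2 = (1.1143, 0.5571, 0.9286).
‖u_3‖ = 1.5538, so e_3 = (0.7171, 0.3586, 0.5976).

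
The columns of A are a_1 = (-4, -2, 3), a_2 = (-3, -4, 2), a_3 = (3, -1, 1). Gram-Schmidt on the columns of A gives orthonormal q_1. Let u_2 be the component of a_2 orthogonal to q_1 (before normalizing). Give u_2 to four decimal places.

u_2 = (0.5862, -2.2069, -0.6897)

a_1 = (-4, -2, 3); ‖a_1‖ = 5.3852, so q_1 = (-0.7428, -0.3714, 0.5571).
q_1·a_2 = (-0.7428)·(-3) + (-0.3714)·(-4) + 0.5571·2 = 4.8281.
u_2 = a_2 − 4.8281·q_1 = (0.5862, -2.2069, -0.6897).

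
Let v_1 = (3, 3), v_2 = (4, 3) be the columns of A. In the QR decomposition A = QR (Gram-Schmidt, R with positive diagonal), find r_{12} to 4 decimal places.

r_{12} = 4.9497

v_1 = (3, 3); ‖v_1‖ = 4.2426, so q_1 = (0.7071, 0.7071).
r_{12} = q_1·v_2 = 4.9497.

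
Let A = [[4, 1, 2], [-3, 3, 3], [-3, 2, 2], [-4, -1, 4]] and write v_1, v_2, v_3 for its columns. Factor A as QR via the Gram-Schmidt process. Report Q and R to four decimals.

v_1 = (4, -3, -3, -4); ‖v_1‖ = 7.0711, so e_1 = (0.5657, -0.4243, -0.4243, -0.5657).
e_1·v_2 = 0.5657·1 + (-0.4243)·3 + (-0.4243)·2 + (-0.5657)·(-1) = -0.9899.
u_2 = v_2 + 0.9899·e_1 = (1.5600, 2.5800, 1.5800, -1.5600).
‖u_2‖ = 3.7443, so e_2 = (0.4166, 0.6890, 0.4220, -0.4166).
e_1·v_3 = 0.5657·2 + (-0.4243)·3 + (-0.4243)·2 + (-0.5657)·4 = -3.2527; e_2·v_3 = 0.4166·2 + 0.6890·3 + 0.4220·2 + (-0.4166)·4 = 2.0778.
u_3 = v_3 + 3.2527·e_1 − 2.0778·e_2 = (2.9743, 0.1883, -0.2568, 3.0257).
‖u_3‖ = 4.2547, so e_3 = (0.6991, 0.0443, -0.0604, 0.7111).

Q = [[0.5657, 0.4166, 0.6991], [-0.4243, 0.6890, 0.0443], [-0.4243, 0.4220, -0.0604], [-0.5657, -0.4166, 0.7111]], R = [[7.0711, -0.9899, -3.2527], [0.0000, 3.7443, 2.0778], [0.0000, 0.0000, 4.2547]]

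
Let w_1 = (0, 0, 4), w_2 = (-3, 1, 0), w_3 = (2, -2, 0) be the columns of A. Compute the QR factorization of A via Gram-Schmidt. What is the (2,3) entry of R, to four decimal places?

w_1 = (0, 0, 4); ‖w_1‖ = 4.0000, so q_1 = (0.0000, 0.0000, 1.0000).
q_1·w_2 = 0.0000·(-3) + 0.0000·1 + 1.0000·0 = 0.0000.
u_2 = w_2 + 0.0000·q_1 = (-3.0000, 1.0000, 0.0000).
‖u_2‖ = 3.1623, so q_2 = (-0.9487, 0.3162, 0.0000).
r_{23} = q_2·w_3 = -2.5298.

r_{23} = -2.5298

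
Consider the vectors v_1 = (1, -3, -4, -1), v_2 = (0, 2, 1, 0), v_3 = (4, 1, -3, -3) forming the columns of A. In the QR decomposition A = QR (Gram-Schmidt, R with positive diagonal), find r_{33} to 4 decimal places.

r_{33} = 2.6077

q_1 = v_1/‖v_1‖ = (1, -3, -4, -1)/5.1962 = (0.1925, -0.5774, -0.7698, -0.1925).
r_{12} = q_1·v_2 = -1.9245.
u_2 = v_2 + 1.9245·q_1 = (0.3704, 0.8889, -0.4815, -0.3704).
‖u_2‖ = 1.1386, so q_2 = (0.3253, 0.7807, -0.4229, -0.3253).
r_{13} = q_1·v_3 = 3.0792; r_{23} = q_2·v_3 = 4.3265.
u_3 = v_3 − 3.0792·q_1 − 4.3265·q_2 = (2.0000, -0.6000, 1.2000, -1.0000).
r_{33} = ‖u_3‖ = 2.6077.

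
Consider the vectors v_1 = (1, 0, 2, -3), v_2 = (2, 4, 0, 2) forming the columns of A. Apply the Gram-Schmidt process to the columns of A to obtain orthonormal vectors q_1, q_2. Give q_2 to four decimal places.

v_1 = (1, 0, 2, -3); ‖v_1‖ = 3.7417, so q_1 = (0.2673, 0.0000, 0.5345, -0.8018).
q_1·v_2 = 0.2673·2 + 0.0000·4 + 0.5345·0 + (-0.8018)·2 = -1.0690.
u_2 = v_2 + 1.0690·q_1 = (2.2857, 4.0000, 0.5714, 1.1429).
‖u_2‖ = 4.7809, so q_2 = (0.4781, 0.8367, 0.1195, 0.2390).

q_2 = (0.4781, 0.8367, 0.1195, 0.2390)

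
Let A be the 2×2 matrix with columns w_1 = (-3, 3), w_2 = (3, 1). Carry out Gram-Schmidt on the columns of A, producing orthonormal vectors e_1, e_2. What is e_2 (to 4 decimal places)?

e_2 = (0.7071, 0.7071)

w_1 = (-3, 3); ‖w_1‖ = 4.2426, so e_1 = (-0.7071, 0.7071).
e_1·w_2 = (-0.7071)·3 + 0.7071·1 = -1.4142.
u_2 = w_2 + 1.4142·e_1 = (2.0000, 2.0000).
‖u_2‖ = 2.8284, so e_2 = (0.7071, 0.7071).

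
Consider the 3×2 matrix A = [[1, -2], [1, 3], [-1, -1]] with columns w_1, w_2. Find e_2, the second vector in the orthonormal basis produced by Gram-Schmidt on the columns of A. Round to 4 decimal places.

e_1 = w_1/‖w_1‖ = (1, 1, -1)/1.7321 = (0.5774, 0.5774, -0.5774).
r_{12} = e_1·w_2 = 1.1547.
u_2 = w_2 − 1.1547·e_1 = (-2.6667, 2.3333, -0.3333).
‖u_2‖ = 3.5590, so e_2 = (-0.7493, 0.6556, -0.0937).

e_2 = (-0.7493, 0.6556, -0.0937)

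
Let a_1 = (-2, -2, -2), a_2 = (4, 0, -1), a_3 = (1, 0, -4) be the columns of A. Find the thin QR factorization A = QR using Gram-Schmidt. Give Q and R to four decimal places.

a_1 = (-2, -2, -2); ‖a_1‖ = 3.4641, so e_1 = (-0.5774, -0.5774, -0.5774).
e_1·a_2 = (-0.5774)·4 + (-0.5774)·0 + (-0.5774)·(-1) = -1.7321.
u_2 = a_2 + 1.7321·e_1 = (3.0000, -1.0000, -2.0000).
‖u_2‖ = 3.7417, so e_2 = (0.8018, -0.2673, -0.5345).
e_1·a_3 = (-0.5774)·1 + (-0.5774)·0 + (-0.5774)·(-4) = 1.7321; e_2·a_3 = 0.8018·1 + (-0.2673)·0 + (-0.5345)·(-4) = 2.9399.
u_3 = a_3 − 1.7321·e_1 − 2.9399·e_2 = (-0.3571, 1.7857, -1.4286).
‖u_3‖ = 2.3146, so e_3 = (-0.1543, 0.7715, -0.6172).

Q = [[-0.5774, 0.8018, -0.1543], [-0.5774, -0.2673, 0.7715], [-0.5774, -0.5345, -0.6172]], R = [[3.4641, -1.7321, 1.7321], [0.0000, 3.7417, 2.9399], [0.0000, 0.0000, 2.3146]]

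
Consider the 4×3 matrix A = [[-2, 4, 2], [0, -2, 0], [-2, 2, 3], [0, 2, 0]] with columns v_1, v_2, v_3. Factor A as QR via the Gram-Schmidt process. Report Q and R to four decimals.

v_1 = (-2, 0, -2, 0); ‖v_1‖ = 2.8284, so e_1 = (-0.7071, 0.0000, -0.7071, 0.0000).
e_1·v_2 = (-0.7071)·4 + 0.0000·(-2) + (-0.7071)·2 + 0.0000·2 = -4.2426.
u_2 = v_2 + 4.2426·e_1 = (1.0000, -2.0000, -1.0000, 2.0000).
‖u_2‖ = 3.1623, so e_2 = (0.3162, -0.6325, -0.3162, 0.6325).
e_1·v_3 = (-0.7071)·2 + 0.0000·0 + (-0.7071)·3 + 0.0000·0 = -3.5355; e_2·v_3 = 0.3162·2 + (-0.6325)·0 + (-0.3162)·3 + 0.6325·0 = -0.3162.
u_3 = v_3 + 3.5355·e_1 + 0.3162·e_2 = (-0.4000, -0.2000, 0.4000, 0.2000).
‖u_3‖ = 0.6325, so e_3 = (-0.6325, -0.3162, 0.6325, 0.3162).

Q = [[-0.7071, 0.3162, -0.6325], [0.0000, -0.6325, -0.3162], [-0.7071, -0.3162, 0.6325], [0.0000, 0.6325, 0.3162]], R = [[2.8284, -4.2426, -3.5355], [0.0000, 3.1623, -0.3162], [0.0000, 0.0000, 0.6325]]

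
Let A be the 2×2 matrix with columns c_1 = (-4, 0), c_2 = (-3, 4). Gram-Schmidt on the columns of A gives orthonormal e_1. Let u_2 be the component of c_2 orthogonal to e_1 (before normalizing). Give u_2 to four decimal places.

c_1 = (-4, 0); ‖c_1‖ = 4.0000, so e_1 = (-1.0000, 0.0000).
e_1·c_2 = (-1.0000)·(-3) + 0.0000·4 = 3.0000.
u_2 = c_2 − 3.0000·e_1 = (0.0000, 4.0000).

u_2 = (0.0000, 4.0000)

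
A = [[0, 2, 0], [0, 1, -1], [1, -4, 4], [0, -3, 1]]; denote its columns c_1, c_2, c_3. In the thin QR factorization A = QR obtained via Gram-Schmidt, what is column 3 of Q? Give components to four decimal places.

c_1 = (0, 0, 1, 0); ‖c_1‖ = 1.0000, so q_1 = (0.0000, 0.0000, 1.0000, 0.0000).
q_1·c_2 = 0.0000·2 + 0.0000·1 + 1.0000·(-4) + 0.0000·(-3) = -4.0000.
u_2 = c_2 + 4.0000·q_1 = (2.0000, 1.0000, 0.0000, -3.0000).
‖u_2‖ = 3.7417, so q_2 = (0.5345, 0.2673, 0.0000, -0.8018).
q_1·c_3 = 0.0000·0 + 0.0000·(-1) + 1.0000·4 + 0.0000·1 = 4.0000; q_2·c_3 = 0.5345·0 + 0.2673·(-1) + 0.0000·4 + (-0.8018)·1 = -1.0690.
u_3 = c_3 − 4.0000·q_1 + 1.0690·q_2 = (0.5714, -0.7143, 0.0000, 0.1429).
‖u_3‖ = 0.9258, so q_3 = (0.6172, -0.7715, 0.0000, 0.1543).

q_3 = (0.6172, -0.7715, 0.0000, 0.1543)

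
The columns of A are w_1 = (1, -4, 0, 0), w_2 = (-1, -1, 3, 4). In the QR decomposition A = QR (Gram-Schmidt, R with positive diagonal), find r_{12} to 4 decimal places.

q_1 = w_1/‖w_1‖ = (1, -4, 0, 0)/4.1231 = (0.2425, -0.9701, 0.0000, 0.0000).
r_{12} = q_1·w_2 = 0.7276.

r_{12} = 0.7276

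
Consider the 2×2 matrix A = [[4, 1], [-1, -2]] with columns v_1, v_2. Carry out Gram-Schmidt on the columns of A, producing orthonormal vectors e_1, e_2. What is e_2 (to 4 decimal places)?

e_1 = v_1/‖v_1‖ = (4, -1)/4.1231 = (0.9701, -0.2425).
r_{12} = e_1·v_2 = 1.4552.
u_2 = v_2 − 1.4552·e_1 = (-0.4118, -1.6471).
‖u_2‖ = 1.6977, so e_2 = (-0.2425, -0.9701).

e_2 = (-0.2425, -0.9701)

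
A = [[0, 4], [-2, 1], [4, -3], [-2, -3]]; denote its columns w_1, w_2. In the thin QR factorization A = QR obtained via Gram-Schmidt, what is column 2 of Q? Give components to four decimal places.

e_2 = (0.7035, 0.0586, -0.2931, -0.6448)

w_1 = (0, -2, 4, -2); ‖w_1‖ = 4.8990, so e_1 = (0.0000, -0.4082, 0.8165, -0.4082).
e_1·w_2 = 0.0000·4 + (-0.4082)·1 + 0.8165·(-3) + (-0.4082)·(-3) = -1.6330.
u_2 = w_2 + 1.6330·e_1 = (4.0000, 0.3333, -1.6667, -3.6667).
‖u_2‖ = 5.6862, so e_2 = (0.7035, 0.0586, -0.2931, -0.6448).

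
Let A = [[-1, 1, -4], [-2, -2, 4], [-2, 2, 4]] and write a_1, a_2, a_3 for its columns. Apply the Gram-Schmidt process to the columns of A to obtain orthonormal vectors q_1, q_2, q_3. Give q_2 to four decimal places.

a_1 = (-1, -2, -2); ‖a_1‖ = 3.0000, so q_1 = (-0.3333, -0.6667, -0.6667).
q_1·a_2 = (-0.3333)·1 + (-0.6667)·(-2) + (-0.6667)·2 = -0.3333.
u_2 = a_2 + 0.3333·q_1 = (0.8889, -2.2222, 1.7778).
‖u_2‖ = 2.9814, so q_2 = (0.2981, -0.7454, 0.5963).

q_2 = (0.2981, -0.7454, 0.5963)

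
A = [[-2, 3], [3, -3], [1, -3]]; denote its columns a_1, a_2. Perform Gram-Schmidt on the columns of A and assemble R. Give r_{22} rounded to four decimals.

r_{22} = 1.9640

e_1 = a_1/‖a_1‖ = (-2, 3, 1)/3.7417 = (-0.5345, 0.8018, 0.2673).
r_{12} = e_1·a_2 = -4.8107.
u_2 = a_2 + 4.8107·e_1 = (0.4286, 0.8571, -1.7143).
r_{22} = ‖u_2‖ = 1.9640.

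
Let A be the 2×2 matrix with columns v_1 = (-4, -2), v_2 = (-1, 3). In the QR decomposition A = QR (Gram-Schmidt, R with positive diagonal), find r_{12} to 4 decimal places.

r_{12} = -0.4472

v_1 = (-4, -2); ‖v_1‖ = 4.4721, so e_1 = (-0.8944, -0.4472).
r_{12} = e_1·v_2 = -0.4472.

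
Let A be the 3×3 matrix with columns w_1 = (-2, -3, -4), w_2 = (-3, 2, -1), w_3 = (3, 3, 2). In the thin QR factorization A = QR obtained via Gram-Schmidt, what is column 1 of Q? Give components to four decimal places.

e_1 = (-0.3714, -0.5571, -0.7428)

e_1 = w_1/‖w_1‖ = (-2, -3, -4)/5.3852 = (-0.3714, -0.5571, -0.7428).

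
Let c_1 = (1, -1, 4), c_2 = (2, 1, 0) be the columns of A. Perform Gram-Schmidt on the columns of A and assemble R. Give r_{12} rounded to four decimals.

r_{12} = 0.2357

c_1 = (1, -1, 4); ‖c_1‖ = 4.2426, so e_1 = (0.2357, -0.2357, 0.9428).
r_{12} = e_1·c_2 = 0.2357.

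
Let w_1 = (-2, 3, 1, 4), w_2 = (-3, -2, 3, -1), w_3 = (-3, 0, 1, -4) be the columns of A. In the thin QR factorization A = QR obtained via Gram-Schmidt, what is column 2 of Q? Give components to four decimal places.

q_2 = (-0.6399, -0.3965, 0.6330, -0.1808)

q_1 = w_1/‖w_1‖ = (-2, 3, 1, 4)/5.4772 = (-0.3651, 0.5477, 0.1826, 0.7303).
r_{12} = q_1·w_2 = -0.1826.
u_2 = w_2 + 0.1826·q_1 = (-3.0667, -1.9000, 3.0333, -0.8667).
‖u_2‖ = 4.7924, so q_2 = (-0.6399, -0.3965, 0.6330, -0.1808).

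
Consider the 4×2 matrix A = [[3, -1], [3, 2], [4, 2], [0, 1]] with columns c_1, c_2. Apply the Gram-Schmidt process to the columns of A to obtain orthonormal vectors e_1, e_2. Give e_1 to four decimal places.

e_1 = (0.5145, 0.5145, 0.6860, 0.0000)

c_1 = (3, 3, 4, 0); ‖c_1‖ = 5.8310, so e_1 = (0.5145, 0.5145, 0.6860, 0.0000).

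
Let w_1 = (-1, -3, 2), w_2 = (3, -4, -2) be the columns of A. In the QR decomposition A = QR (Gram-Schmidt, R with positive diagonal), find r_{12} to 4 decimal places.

r_{12} = 1.3363

w_1 = (-1, -3, 2); ‖w_1‖ = 3.7417, so e_1 = (-0.2673, -0.8018, 0.5345).
r_{12} = e_1·w_2 = 1.3363.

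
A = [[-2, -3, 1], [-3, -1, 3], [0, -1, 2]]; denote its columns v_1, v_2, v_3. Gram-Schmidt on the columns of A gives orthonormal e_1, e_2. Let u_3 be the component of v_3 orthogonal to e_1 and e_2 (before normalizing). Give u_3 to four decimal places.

v_1 = (-2, -3, 0); ‖v_1‖ = 3.6056, so e_1 = (-0.5547, -0.8321, 0.0000).
e_1·v_2 = (-0.5547)·(-3) + (-0.8321)·(-1) + 0.0000·(-1) = 2.4962.
u_2 = v_2 − 2.4962·e_1 = (-1.6154, 1.0769, -1.0000).
‖u_2‖ = 2.1839, so e_2 = (-0.7397, 0.4931, -0.4579).
e_1·v_3 = (-0.5547)·1 + (-0.8321)·3 + 0.0000·2 = -3.0509; e_2·v_3 = (-0.7397)·1 + 0.4931·3 + (-0.4579)·2 = -0.1761.
u_3 = v_3 + 3.0509·e_1 + 0.1761·e_2 = (-0.8226, 0.5484, 1.9194).

u_3 = (-0.8226, 0.5484, 1.9194)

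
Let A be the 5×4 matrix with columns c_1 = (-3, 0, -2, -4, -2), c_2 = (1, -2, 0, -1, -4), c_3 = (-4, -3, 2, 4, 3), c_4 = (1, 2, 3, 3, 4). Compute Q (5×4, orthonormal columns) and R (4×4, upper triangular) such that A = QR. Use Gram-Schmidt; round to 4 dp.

Q = [[-0.5222, 0.4113, -0.6615, -0.1581], [0.0000, -0.4524, -0.6181, 0.3232], [-0.3482, 0.1234, 0.2196, 0.8866], [-0.6963, 0.0206, 0.3594, -0.2562], [-0.3482, -0.7814, 0.0538, -0.1371]], R = [[5.7446, 1.5667, -2.4371, -5.0483], [0.0000, 4.4210, -2.3030, -3.1872], [0.0000, 0.0000, 6.5389, 0.0545], [0.0000, 0.0000, 0.0000, 1.8313]]

c_1 = (-3, 0, -2, -4, -2); ‖c_1‖ = 5.7446, so q_1 = (-0.5222, 0.0000, -0.3482, -0.6963, -0.3482).
q_1·c_2 = (-0.5222)·1 + 0.0000·(-2) + (-0.3482)·0 + (-0.6963)·(-1) + (-0.3482)·(-4) = 1.5667.
u_2 = c_2 − 1.5667·q_1 = (1.8182, -2.0000, 0.5455, 0.0909, -3.4545).
‖u_2‖ = 4.4210, so q_2 = (0.4113, -0.4524, 0.1234, 0.0206, -0.7814).
q_1·c_3 = (-0.5222)·(-4) + 0.0000·(-3) + (-0.3482)·2 + (-0.6963)·4 + (-0.3482)·3 = -2.4371; q_2·c_3 = 0.4113·(-4) + (-0.4524)·(-3) + 0.1234·2 + 0.0206·4 + (-0.7814)·3 = -2.3030.
u_3 = c_3 + 2.4371·q_1 + 2.3030·q_2 = (-4.3256, -4.0419, 1.4357, 2.3504, 0.3519).
‖u_3‖ = 6.5389, so q_3 = (-0.6615, -0.6181, 0.2196, 0.3594, 0.0538).
q_1·c_4 = (-0.5222)·1 + 0.0000·2 + (-0.3482)·3 + (-0.6963)·3 + (-0.3482)·4 = -5.0483; q_2·c_4 = 0.4113·1 + (-0.4524)·2 + 0.1234·3 + 0.0206·3 + (-0.7814)·4 = -3.1872; q_3·c_4 = (-0.6615)·1 + (-0.6181)·2 + 0.2196·3 + 0.3594·3 + 0.0538·4 = 0.0545.
u_4 = c_4 + 5.0483·q_1 + 3.1872·q_2 − 0.0545·q_3 = (-0.2895, 0.5918, 1.6237, -0.4692, -0.2510).
‖u_4‖ = 1.8313, so q_4 = (-0.1581, 0.3232, 0.8866, -0.2562, -0.1371).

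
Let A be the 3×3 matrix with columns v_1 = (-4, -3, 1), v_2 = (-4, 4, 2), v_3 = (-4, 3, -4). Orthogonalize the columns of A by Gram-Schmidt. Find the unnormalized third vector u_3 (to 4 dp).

v_1 = (-4, -3, 1); ‖v_1‖ = 5.0990, so q_1 = (-0.7845, -0.5883, 0.1961).
q_1·v_2 = (-0.7845)·(-4) + (-0.5883)·4 + 0.1961·2 = 1.1767.
u_2 = v_2 − 1.1767·q_1 = (-3.0769, 4.6923, 1.7692).
‖u_2‖ = 5.8835, so q_2 = (-0.5230, 0.7975, 0.3007).
q_1·v_3 = (-0.7845)·(-4) + (-0.5883)·3 + 0.1961·(-4) = 0.5883; q_2·v_3 = (-0.5230)·(-4) + 0.7975·3 + 0.3007·(-4) = 3.2817.
u_3 = v_3 − 0.5883·q_1 − 3.2817·q_2 = (-1.8222, 0.7289, -5.1022).

u_3 = (-1.8222, 0.7289, -5.1022)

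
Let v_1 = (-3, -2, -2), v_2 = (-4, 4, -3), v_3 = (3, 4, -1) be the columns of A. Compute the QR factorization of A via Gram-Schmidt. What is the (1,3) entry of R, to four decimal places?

r_{13} = -3.6380

v_1 = (-3, -2, -2); ‖v_1‖ = 4.1231, so e_1 = (-0.7276, -0.4851, -0.4851).
r_{13} = e_1·v_3 = -3.6380.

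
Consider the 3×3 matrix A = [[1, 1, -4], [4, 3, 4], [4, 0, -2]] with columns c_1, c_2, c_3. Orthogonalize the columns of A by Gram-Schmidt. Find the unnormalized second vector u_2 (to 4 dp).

e_1 = c_1/‖c_1‖ = (1, 4, 4)/5.7446 = (0.1741, 0.6963, 0.6963).
r_{12} = e_1·c_2 = 2.2630.
u_2 = c_2 − 2.2630·e_1 = (0.6061, 1.4242, -1.5758).

u_2 = (0.6061, 1.4242, -1.5758)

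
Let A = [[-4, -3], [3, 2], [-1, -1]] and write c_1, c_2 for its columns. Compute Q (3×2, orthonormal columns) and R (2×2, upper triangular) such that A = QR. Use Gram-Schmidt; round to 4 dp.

c_1 = (-4, 3, -1); ‖c_1‖ = 5.0990, so e_1 = (-0.7845, 0.5883, -0.1961).
e_1·c_2 = (-0.7845)·(-3) + 0.5883·2 + (-0.1961)·(-1) = 3.7262.
u_2 = c_2 − 3.7262·e_1 = (-0.0769, -0.1923, -0.2692).
‖u_2‖ = 0.3397, so e_2 = (-0.2265, -0.5661, -0.7926).

Q = [[-0.7845, -0.2265], [0.5883, -0.5661], [-0.1961, -0.7926]], R = [[5.0990, 3.7262], [0.0000, 0.3397]]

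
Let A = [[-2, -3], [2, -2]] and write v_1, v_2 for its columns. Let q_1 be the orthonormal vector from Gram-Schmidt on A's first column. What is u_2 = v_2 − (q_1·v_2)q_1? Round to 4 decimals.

q_1 = v_1/‖v_1‖ = (-2, 2)/2.8284 = (-0.7071, 0.7071).
r_{12} = q_1·v_2 = 0.7071.
u_2 = v_2 − 0.7071·q_1 = (-2.5000, -2.5000).

u_2 = (-2.5000, -2.5000)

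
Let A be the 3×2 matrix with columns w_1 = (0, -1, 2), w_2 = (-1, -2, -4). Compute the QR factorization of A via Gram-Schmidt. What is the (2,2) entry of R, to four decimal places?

r_{22} = 3.7148

e_1 = w_1/‖w_1‖ = (0, -1, 2)/2.2361 = (0.0000, -0.4472, 0.8944).
r_{12} = e_1·w_2 = -2.6833.
u_2 = w_2 + 2.6833·e_1 = (-1.0000, -3.2000, -1.6000).
r_{22} = ‖u_2‖ = 3.7148.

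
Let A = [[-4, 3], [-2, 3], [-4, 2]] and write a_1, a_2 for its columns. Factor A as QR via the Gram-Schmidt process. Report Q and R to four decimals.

Q = [[-0.6667, 0.0619], [-0.3333, 0.8666], [-0.6667, -0.4952]], R = [[6.0000, -4.3333], [0.0000, 1.7951]]

a_1 = (-4, -2, -4); ‖a_1‖ = 6.0000, so e_1 = (-0.6667, -0.3333, -0.6667).
e_1·a_2 = (-0.6667)·3 + (-0.3333)·3 + (-0.6667)·2 = -4.3333.
u_2 = a_2 + 4.3333·e_1 = (0.1111, 1.5556, -0.8889).
‖u_2‖ = 1.7951, so e_2 = (0.0619, 0.8666, -0.4952).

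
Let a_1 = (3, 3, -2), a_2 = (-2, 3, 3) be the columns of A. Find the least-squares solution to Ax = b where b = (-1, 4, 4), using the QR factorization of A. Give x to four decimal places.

q_1 = a_1/‖a_1‖ = (3, 3, -2)/4.6904 = (0.6396, 0.6396, -0.4264).
r_{12} = q_1·a_2 = -0.6396.
u_2 = a_2 + 0.6396·q_1 = (-1.5909, 3.4091, 2.7273).
‖u_2‖ = 4.6466, so q_2 = (-0.3424, 0.7337, 0.5869).
Qᵀb = (0.2132, 5.6248).
Back-substitute: x_2 = 5.6248/4.6466 = 1.2105.
x_1 = (0.2132 + 0.6396·1.2105)/4.6904 = 0.2105.

x = (0.2105, 1.2105)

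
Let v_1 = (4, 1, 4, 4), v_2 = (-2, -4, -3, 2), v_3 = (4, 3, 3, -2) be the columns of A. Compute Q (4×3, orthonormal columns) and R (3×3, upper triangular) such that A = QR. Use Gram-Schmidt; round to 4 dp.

Q = [[0.5714, -0.1317, 0.7609], [0.1429, -0.6970, -0.4305], [0.5714, -0.3214, -0.2213], [0.5714, 0.6273, -0.4320]], R = [[7.0000, -2.2857, 3.2857], [0.0000, 5.2702, -4.8365], [0.0000, 0.0000, 1.9524]]

v_1 = (4, 1, 4, 4); ‖v_1‖ = 7.0000, so q_1 = (0.5714, 0.1429, 0.5714, 0.5714).
q_1·v_2 = 0.5714·(-2) + 0.1429·(-4) + 0.5714·(-3) + 0.5714·2 = -2.2857.
u_2 = v_2 + 2.2857·q_1 = (-0.6939, -3.6735, -1.6939, 3.3061).
‖u_2‖ = 5.2702, so q_2 = (-0.1317, -0.6970, -0.3214, 0.6273).
q_1·v_3 = 0.5714·4 + 0.1429·3 + 0.5714·3 + 0.5714·(-2) = 3.2857; q_2·v_3 = (-0.1317)·4 + (-0.6970)·3 + (-0.3214)·3 + 0.6273·(-2) = -4.8365.
u_3 = v_3 − 3.2857·q_1 + 4.8365·q_2 = (1.4857, -0.8406, -0.4320, -0.8435).
‖u_3‖ = 1.9524, so q_3 = (0.7609, -0.4305, -0.2213, -0.4320).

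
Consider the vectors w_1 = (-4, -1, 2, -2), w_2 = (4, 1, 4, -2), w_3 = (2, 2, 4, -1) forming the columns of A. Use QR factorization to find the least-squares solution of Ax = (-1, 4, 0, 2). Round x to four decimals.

w_1 = (-4, -1, 2, -2); ‖w_1‖ = 5.0000, so q_1 = (-0.8000, -0.2000, 0.4000, -0.4000).
q_1·w_2 = (-0.8000)·4 + (-0.2000)·1 + 0.4000·4 + (-0.4000)·(-2) = -1.0000.
u_2 = w_2 + 1.0000·q_1 = (3.2000, 0.8000, 4.4000, -2.4000).
‖u_2‖ = 6.0000, so q_2 = (0.5333, 0.1333, 0.7333, -0.4000).
q_1·w_3 = (-0.8000)·2 + (-0.2000)·2 + 0.4000·4 + (-0.4000)·(-1) = 0.0000; q_2·w_3 = 0.5333·2 + 0.1333·2 + 0.7333·4 + (-0.4000)·(-1) = 4.6667.
u_3 = w_3 − 0.0000·q_1 − 4.6667·q_2 = (-0.4889, 1.3778, 0.5778, 0.8667).
‖u_3‖ = 1.7951, so q_3 = (-0.2724, 0.7675, 0.3219, 0.4828).
Qᵀb = (-0.8000, -0.8000, 4.3081).
Back-substitute: x_3 = 4.3081/1.7951 = 2.4000.
x_2 = (-0.8000 − 4.6667·2.4000)/6.0000 = -2.0000.
x_1 = (-0.8000 + 1.0000·(-2.0000) − 0.0000·2.4000)/5.0000 = -0.5600.

x = (-0.5600, -2.0000, 2.4000)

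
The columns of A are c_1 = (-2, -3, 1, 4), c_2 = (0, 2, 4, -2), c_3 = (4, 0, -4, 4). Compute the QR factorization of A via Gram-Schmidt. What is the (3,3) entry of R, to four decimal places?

r_{33} = 4.7546

q_1 = c_1/‖c_1‖ = (-2, -3, 1, 4)/5.4772 = (-0.3651, -0.5477, 0.1826, 0.7303).
r_{12} = q_1·c_2 = -1.8257.
u_2 = c_2 + 1.8257·q_1 = (-0.6667, 1.0000, 4.3333, -0.6667).
‖u_2‖ = 4.5461, so q_2 = (-0.1466, 0.2200, 0.9532, -0.1466).
r_{13} = q_1·c_3 = 0.7303; r_{23} = q_2·c_3 = -4.9860.
u_3 = c_3 − 0.7303·q_1 + 4.9860·q_2 = (3.5355, 1.4968, 0.6194, 2.7355).
r_{33} = ‖u_3‖ = 4.7546.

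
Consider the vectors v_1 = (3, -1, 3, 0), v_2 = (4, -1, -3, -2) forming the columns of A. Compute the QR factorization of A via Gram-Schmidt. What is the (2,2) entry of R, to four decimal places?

r_{22} = 5.3998

v_1 = (3, -1, 3, 0); ‖v_1‖ = 4.3589, so e_1 = (0.6882, -0.2294, 0.6882, 0.0000).
e_1·v_2 = 0.6882·4 + (-0.2294)·(-1) + 0.6882·(-3) + 0.0000·(-2) = 0.9177.
u_2 = v_2 − 0.9177·e_1 = (3.3684, -0.7895, -3.6316, -2.0000).
r_{22} = ‖u_2‖ = 5.3998.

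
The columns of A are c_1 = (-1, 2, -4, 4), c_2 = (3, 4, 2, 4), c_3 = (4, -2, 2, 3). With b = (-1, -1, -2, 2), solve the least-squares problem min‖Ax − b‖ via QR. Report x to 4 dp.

c_1 = (-1, 2, -4, 4); ‖c_1‖ = 6.0828, so q_1 = (-0.1644, 0.3288, -0.6576, 0.6576).
q_1·c_2 = (-0.1644)·3 + 0.3288·4 + (-0.6576)·2 + 0.6576·4 = 2.1372.
u_2 = c_2 − 2.1372·q_1 = (3.3514, 3.2973, 3.4054, 2.5946).
‖u_2‖ = 6.3587, so q_2 = (0.5271, 0.5186, 0.5356, 0.4080).
q_1·c_3 = (-0.1644)·4 + 0.3288·(-2) + (-0.6576)·2 + 0.6576·3 = -0.6576; q_2·c_3 = 0.5271·4 + 0.5186·(-2) + 0.5356·2 + 0.4080·3 = 3.3663.
u_3 = c_3 + 0.6576·q_1 − 3.3663·q_2 = (2.1176, -3.5294, -0.2353, 2.0588).
‖u_3‖ = 4.6082, so q_3 = (0.4595, -0.7659, -0.0511, 0.4468).
Qᵀb = (2.4660, -1.3006, 1.3020).
Back-substitute: x_3 = 1.3020/4.6082 = 0.2825.
x_2 = (-1.3006 − 3.3663·0.2825)/6.3587 = -0.3541.
x_1 = (2.4660 − 2.1372·(-0.3541) + 0.6576·0.2825)/6.0828 = 0.5604.

x = (0.5604, -0.3541, 0.2825)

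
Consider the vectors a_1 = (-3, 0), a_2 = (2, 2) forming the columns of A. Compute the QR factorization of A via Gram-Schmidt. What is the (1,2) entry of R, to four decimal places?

e_1 = a_1/‖a_1‖ = (-3, 0)/3.0000 = (-1.0000, 0.0000).
r_{12} = e_1·a_2 = -2.0000.

r_{12} = -2.0000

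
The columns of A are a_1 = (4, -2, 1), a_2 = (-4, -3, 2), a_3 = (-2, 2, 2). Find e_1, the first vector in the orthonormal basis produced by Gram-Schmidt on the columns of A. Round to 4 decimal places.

e_1 = (0.8729, -0.4364, 0.2182)

a_1 = (4, -2, 1); ‖a_1‖ = 4.5826, so e_1 = (0.8729, -0.4364, 0.2182).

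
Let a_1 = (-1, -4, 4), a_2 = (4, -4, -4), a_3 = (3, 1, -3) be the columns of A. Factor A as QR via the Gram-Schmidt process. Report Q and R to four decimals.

a_1 = (-1, -4, 4); ‖a_1‖ = 5.7446, so q_1 = (-0.1741, -0.6963, 0.6963).
q_1·a_2 = (-0.1741)·4 + (-0.6963)·(-4) + 0.6963·(-4) = -0.6963.
u_2 = a_2 + 0.6963·q_1 = (3.8788, -4.4848, -3.5152).
‖u_2‖ = 6.8931, so q_2 = (0.5627, -0.6506, -0.5100).
q_1·a_3 = (-0.1741)·3 + (-0.6963)·1 + 0.6963·(-3) = -3.3075; q_2·a_3 = 0.5627·3 + (-0.6506)·1 + (-0.5100)·(-3) = 2.5673.
u_3 = a_3 + 3.3075·q_1 − 2.5673·q_2 = (0.9796, 0.3673, 0.6122).
‖u_3‖ = 1.2122, so q_3 = (0.8081, 0.3030, 0.5051).

Q = [[-0.1741, 0.5627, 0.8081], [-0.6963, -0.6506, 0.3030], [0.6963, -0.5100, 0.5051]], R = [[5.7446, -0.6963, -3.3075], [0.0000, 6.8931, 2.5673], [0.0000, 0.0000, 1.2122]]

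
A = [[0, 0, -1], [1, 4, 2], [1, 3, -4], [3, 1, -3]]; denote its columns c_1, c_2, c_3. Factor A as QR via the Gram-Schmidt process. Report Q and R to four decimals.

c_1 = (0, 1, 1, 3); ‖c_1‖ = 3.3166, so e_1 = (0.0000, 0.3015, 0.3015, 0.9045).
e_1·c_2 = 0.0000·0 + 0.3015·4 + 0.3015·3 + 0.9045·1 = 3.0151.
u_2 = c_2 − 3.0151·e_1 = (0.0000, 3.0909, 2.0909, -1.7273).
‖u_2‖ = 4.1121, so e_2 = (0.0000, 0.7517, 0.5085, -0.4200).
e_1·c_3 = 0.0000·(-1) + 0.3015·2 + 0.3015·(-4) + 0.9045·(-3) = -3.3166; e_2·c_3 = 0.0000·(-1) + 0.7517·2 + 0.5085·(-4) + (-0.4200)·(-3) = 0.7296.
u_3 = c_3 + 3.3166·e_1 − 0.7296·e_2 = (-1.0000, 2.4516, -3.3710, 0.3065).
‖u_3‖ = 4.2974, so e_3 = (-0.2327, 0.5705, -0.7844, 0.0713).

Q = [[0.0000, 0.0000, -0.2327], [0.3015, 0.7517, 0.5705], [0.3015, 0.5085, -0.7844], [0.9045, -0.4200, 0.0713]], R = [[3.3166, 3.0151, -3.3166], [0.0000, 4.1121, 0.7296], [0.0000, 0.0000, 4.2974]]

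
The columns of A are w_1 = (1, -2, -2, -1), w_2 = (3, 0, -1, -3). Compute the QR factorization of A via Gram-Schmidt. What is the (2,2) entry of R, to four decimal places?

w_1 = (1, -2, -2, -1); ‖w_1‖ = 3.1623, so e_1 = (0.3162, -0.6325, -0.6325, -0.3162).
e_1·w_2 = 0.3162·3 + (-0.6325)·0 + (-0.6325)·(-1) + (-0.3162)·(-3) = 2.5298.
u_2 = w_2 − 2.5298·e_1 = (2.2000, 1.6000, 0.6000, -2.2000).
r_{22} = ‖u_2‖ = 3.5496.

r_{22} = 3.5496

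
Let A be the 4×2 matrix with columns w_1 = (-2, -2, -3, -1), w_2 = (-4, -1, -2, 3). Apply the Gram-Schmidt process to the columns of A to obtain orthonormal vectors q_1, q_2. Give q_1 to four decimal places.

q_1 = (-0.4714, -0.4714, -0.7071, -0.2357)

q_1 = w_1/‖w_1‖ = (-2, -2, -3, -1)/4.2426 = (-0.4714, -0.4714, -0.7071, -0.2357).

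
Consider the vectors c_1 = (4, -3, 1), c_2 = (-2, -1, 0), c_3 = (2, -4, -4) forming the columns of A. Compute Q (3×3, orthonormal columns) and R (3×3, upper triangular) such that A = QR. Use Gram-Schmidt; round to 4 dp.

c_1 = (4, -3, 1); ‖c_1‖ = 5.0990, so q_1 = (0.7845, -0.5883, 0.1961).
q_1·c_2 = 0.7845·(-2) + (-0.5883)·(-1) + 0.1961·0 = -0.9806.
u_2 = c_2 + 0.9806·q_1 = (-1.2308, -1.5769, 0.1923).
‖u_2‖ = 2.0096, so q_2 = (-0.6124, -0.7847, 0.0957).
q_1·c_3 = 0.7845·2 + (-0.5883)·(-4) + 0.1961·(-4) = 3.1379; q_2·c_3 = (-0.6124)·2 + (-0.7847)·(-4) + 0.0957·(-4) = 1.5311.
u_3 = c_3 − 3.1379·q_1 − 1.5311·q_2 = (0.4762, -0.9524, -4.7619).
‖u_3‖ = 4.8795, so q_3 = (0.0976, -0.1952, -0.9759).

Q = [[0.7845, -0.6124, 0.0976], [-0.5883, -0.7847, -0.1952], [0.1961, 0.0957, -0.9759]], R = [[5.0990, -0.9806, 3.1379], [0.0000, 2.0096, 1.5311], [0.0000, 0.0000, 4.8795]]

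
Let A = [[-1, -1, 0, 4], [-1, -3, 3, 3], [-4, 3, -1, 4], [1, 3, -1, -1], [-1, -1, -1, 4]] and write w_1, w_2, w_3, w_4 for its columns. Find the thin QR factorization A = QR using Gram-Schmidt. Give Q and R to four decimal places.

e_1 = w_1/‖w_1‖ = (-1, -1, -4, 1, -1)/4.4721 = (-0.2236, -0.2236, -0.8944, 0.2236, -0.2236).
r_{12} = e_1·w_2 = -0.8944.
u_2 = w_2 + 0.8944·e_1 = (-1.2000, -3.2000, 2.2000, 3.2000, -1.2000).
‖u_2‖ = 5.3104, so e_2 = (-0.2260, -0.6026, 0.4143, 0.6026, -0.2260).
r_{13} = e_1·w_3 = 0.2236; r_{23} = e_2·w_3 = -2.5987.
u_3 = w_3 − 0.2236·e_1 + 2.5987·e_2 = (-0.5372, 1.4840, 0.2766, 0.5160, -1.5372).
‖u_3‖ = 2.2797, so e_3 = (-0.2357, 0.6510, 0.1213, 0.2263, -0.6743).
r_{14} = e_1·w_4 = -6.2610; r_{24} = e_2·w_4 = -2.5610; r_{34} = e_3·w_4 = -1.4280.
u_4 = w_4 + 6.2610·e_1 + 2.5610·e_2 + 1.4280·e_3 = (1.6847, 0.9864, -0.3657, 2.2665, 1.0583).
‖u_4‖ = 3.1941, so e_4 = (0.5275, 0.3088, -0.1145, 0.7096, 0.3313).

Q = [[-0.2236, -0.2260, -0.2357, 0.5275], [-0.2236, -0.6026, 0.6510, 0.3088], [-0.8944, 0.4143, 0.1213, -0.1145], [0.2236, 0.6026, 0.2263, 0.7096], [-0.2236, -0.2260, -0.6743, 0.3313]], R = [[4.4721, -0.8944, 0.2236, -6.2610], [0.0000, 5.3104, -2.5987, -2.5610], [0.0000, 0.0000, 2.2797, -1.4280], [0.0000, 0.0000, 0.0000, 3.1941]]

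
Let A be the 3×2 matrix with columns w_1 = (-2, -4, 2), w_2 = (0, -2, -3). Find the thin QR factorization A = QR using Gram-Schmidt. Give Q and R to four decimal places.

Q = [[-0.4082, 0.0465], [-0.8165, -0.4652], [0.4082, -0.8840]], R = [[4.8990, 0.4082], [0.0000, 3.5824]]

q_1 = w_1/‖w_1‖ = (-2, -4, 2)/4.8990 = (-0.4082, -0.8165, 0.4082).
r_{12} = q_1·w_2 = 0.4082.
u_2 = w_2 − 0.4082·q_1 = (0.1667, -1.6667, -3.1667).
‖u_2‖ = 3.5824, so q_2 = (0.0465, -0.4652, -0.8840).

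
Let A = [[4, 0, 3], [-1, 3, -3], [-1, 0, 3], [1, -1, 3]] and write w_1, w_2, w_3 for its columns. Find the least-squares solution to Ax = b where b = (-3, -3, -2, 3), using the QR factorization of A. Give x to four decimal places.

e_1 = w_1/‖w_1‖ = (4, -1, -1, 1)/4.3589 = (0.9177, -0.2294, -0.2294, 0.2294).
r_{12} = e_1·w_2 = -0.9177.
u_2 = w_2 + 0.9177·e_1 = (0.8421, 2.7895, -0.2105, -0.7895).
‖u_2‖ = 3.0262, so e_2 = (0.2783, 0.9218, -0.0696, -0.2609).
r_{13} = e_1·w_3 = 3.4412; r_{23} = e_2·w_3 = -2.9218.
u_3 = w_3 − 3.4412·e_1 + 2.9218·e_2 = (0.6552, 0.4828, 3.5862, 1.4483).
‖u_3‖ = 3.9523, so e_3 = (0.1658, 0.1221, 0.9074, 0.3664).
Qᵀb = (-0.9177, -4.2436, -1.5792).
Back-substitute: x_3 = -1.5792/3.9523 = -0.3996.
x_2 = (-4.2436 + 2.9218·(-0.3996))/3.0262 = -1.7881.
x_1 = (-0.9177 + 0.9177·(-1.7881) − 3.4412·(-0.3996))/4.3589 = -0.2715.

x = (-0.2715, -1.7881, -0.3996)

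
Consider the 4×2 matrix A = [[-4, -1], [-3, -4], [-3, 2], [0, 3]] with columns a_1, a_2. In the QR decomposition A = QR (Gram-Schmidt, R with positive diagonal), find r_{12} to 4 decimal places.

r_{12} = 1.7150

a_1 = (-4, -3, -3, 0); ‖a_1‖ = 5.8310, so e_1 = (-0.6860, -0.5145, -0.5145, 0.0000).
r_{12} = e_1·a_2 = 1.7150.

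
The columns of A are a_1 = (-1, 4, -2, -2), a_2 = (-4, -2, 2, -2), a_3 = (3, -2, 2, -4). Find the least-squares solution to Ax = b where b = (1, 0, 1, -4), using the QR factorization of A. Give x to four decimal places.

a_1 = (-1, 4, -2, -2); ‖a_1‖ = 5.0000, so e_1 = (-0.2000, 0.8000, -0.4000, -0.4000).
e_1·a_2 = (-0.2000)·(-4) + 0.8000·(-2) + (-0.4000)·2 + (-0.4000)·(-2) = -0.8000.
u_2 = a_2 + 0.8000·e_1 = (-4.1600, -1.3600, 1.6800, -2.3200).
‖u_2‖ = 5.2307, so e_2 = (-0.7953, -0.2600, 0.3212, -0.4435).
e_1·a_3 = (-0.2000)·3 + 0.8000·(-2) + (-0.4000)·2 + (-0.4000)·(-4) = -1.4000; e_2·a_3 = (-0.7953)·3 + (-0.2600)·(-2) + 0.3212·2 + (-0.4435)·(-4) = 0.5506.
u_3 = a_3 + 1.4000·e_1 − 0.5506·e_2 = (3.1579, -0.7368, 1.2632, -4.3158).
‖u_3‖ = 5.5441, so e_3 = (0.5696, -0.1329, 0.2278, -0.7784).
Qᵀb = (1.0000, 1.3000, 3.9112).
Back-substitute: x_3 = 3.9112/5.5441 = 0.7055.
x_2 = (1.3000 − 0.5506·0.7055)/5.2307 = 0.1743.
x_1 = (1.0000 + 0.8000·0.1743 + 1.4000·0.7055)/5.0000 = 0.4254.

x = (0.4254, 0.1743, 0.7055)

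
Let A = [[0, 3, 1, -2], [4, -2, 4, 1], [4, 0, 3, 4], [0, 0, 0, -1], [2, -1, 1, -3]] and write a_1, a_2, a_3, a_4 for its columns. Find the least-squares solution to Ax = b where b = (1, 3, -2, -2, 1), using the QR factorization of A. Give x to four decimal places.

x = (-1.7079, -0.7011, 2.1920, -0.3776)

q_1 = a_1/‖a_1‖ = (0, 4, 4, 0, 2)/6.0000 = (0.0000, 0.6667, 0.6667, 0.0000, 0.3333).
r_{12} = q_1·a_2 = -1.6667.
u_2 = a_2 + 1.6667·q_1 = (3.0000, -0.8889, 1.1111, 0.0000, -0.4444).
‖u_2‖ = 3.3500, so q_2 = (0.8955, -0.2653, 0.3317, 0.0000, -0.1327).
r_{13} = q_1·a_3 = 5.0000; r_{23} = q_2·a_3 = 0.6965.
u_3 = a_3 − 5.0000·q_1 − 0.6965·q_2 = (0.3762, 0.8515, -0.5644, 0.0000, -0.5743).
‖u_3‖ = 1.2308, so q_3 = (0.3057, 0.6918, -0.4585, 0.0000, -0.4666).
r_{14} = q_1·a_4 = 2.3333; r_{24} = q_2·a_4 = -0.3317; r_{34} = q_3·a_4 = -0.3540.
u_4 = a_4 − 2.3333·q_1 + 0.3317·q_2 + 0.3540·q_3 = (-1.5948, -0.3987, 2.3922, -1.0000, -3.9869).
‖u_4‖ = 5.0319, so q_4 = (-0.3169, -0.0792, 0.4754, -0.1987, -0.7923).
Qᵀb = (1.0000, -0.6965, 2.8316, -1.9003).
Back-substitute: x_4 = -1.9003/5.0319 = -0.3776.
x_3 = (2.8316 + 0.3540·(-0.3776))/1.2308 = 2.1920.
x_2 = (-0.6965 − 0.6965·2.1920 + 0.3317·(-0.3776))/3.3500 = -0.7011.
x_1 = (1.0000 + 1.6667·(-0.7011) − 5.0000·2.1920 − 2.3333·(-0.3776))/6.0000 = -1.7079.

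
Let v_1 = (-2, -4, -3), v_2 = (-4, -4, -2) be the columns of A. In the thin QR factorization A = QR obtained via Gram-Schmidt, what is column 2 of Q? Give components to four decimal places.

e_2 = (-0.8666, 0.0619, 0.4952)

v_1 = (-2, -4, -3); ‖v_1‖ = 5.3852, so e_1 = (-0.3714, -0.7428, -0.5571).
e_1·v_2 = (-0.3714)·(-4) + (-0.7428)·(-4) + (-0.5571)·(-2) = 5.5709.
u_2 = v_2 − 5.5709·e_1 = (-1.9310, 0.1379, 1.1034).
‖u_2‖ = 2.2283, so e_2 = (-0.8666, 0.0619, 0.4952).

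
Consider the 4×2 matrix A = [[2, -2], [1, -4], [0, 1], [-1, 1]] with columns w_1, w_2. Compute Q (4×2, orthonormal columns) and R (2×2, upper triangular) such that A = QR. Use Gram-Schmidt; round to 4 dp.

w_1 = (2, 1, 0, -1); ‖w_1‖ = 2.4495, so q_1 = (0.8165, 0.4082, 0.0000, -0.4082).
q_1·w_2 = 0.8165·(-2) + 0.4082·(-4) + 0.0000·1 + (-0.4082)·1 = -3.6742.
u_2 = w_2 + 3.6742·q_1 = (1.0000, -2.5000, 1.0000, -0.5000).
‖u_2‖ = 2.9155, so q_2 = (0.3430, -0.8575, 0.3430, -0.1715).

Q = [[0.8165, 0.3430], [0.4082, -0.8575], [0.0000, 0.3430], [-0.4082, -0.1715]], R = [[2.4495, -3.6742], [0.0000, 2.9155]]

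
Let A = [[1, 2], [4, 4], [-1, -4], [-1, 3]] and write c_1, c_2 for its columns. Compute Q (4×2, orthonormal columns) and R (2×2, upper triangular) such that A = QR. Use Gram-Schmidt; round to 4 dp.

e_1 = c_1/‖c_1‖ = (1, 4, -1, -1)/4.3589 = (0.2294, 0.9177, -0.2294, -0.2294).
r_{12} = e_1·c_2 = 4.3589.
u_2 = c_2 − 4.3589·e_1 = (1.0000, 0.0000, -3.0000, 4.0000).
‖u_2‖ = 5.0990, so e_2 = (0.1961, 0.0000, -0.5883, 0.7845).

Q = [[0.2294, 0.1961], [0.9177, 0.0000], [-0.2294, -0.5883], [-0.2294, 0.7845]], R = [[4.3589, 4.3589], [0.0000, 5.0990]]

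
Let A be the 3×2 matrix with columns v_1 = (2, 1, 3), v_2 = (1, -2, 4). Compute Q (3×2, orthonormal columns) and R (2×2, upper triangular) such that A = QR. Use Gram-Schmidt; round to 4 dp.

Q = [[0.5345, -0.2182], [0.2673, -0.8729], [0.8018, 0.4364]], R = [[3.7417, 3.2071], [0.0000, 3.2733]]

v_1 = (2, 1, 3); ‖v_1‖ = 3.7417, so e_1 = (0.5345, 0.2673, 0.8018).
e_1·v_2 = 0.5345·1 + 0.2673·(-2) + 0.8018·4 = 3.2071.
u_2 = v_2 − 3.2071·e_1 = (-0.7143, -2.8571, 1.4286).
‖u_2‖ = 3.2733, so e_2 = (-0.2182, -0.8729, 0.4364).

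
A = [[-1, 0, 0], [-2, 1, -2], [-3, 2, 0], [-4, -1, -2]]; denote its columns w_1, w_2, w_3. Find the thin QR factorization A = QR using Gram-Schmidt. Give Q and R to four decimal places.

Q = [[-0.1826, -0.0570, 0.2656], [-0.3651, 0.3136, -0.8559], [-0.5477, 0.6843, 0.4427], [-0.7303, -0.6558, 0.0295]], R = [[5.4772, -0.7303, 2.1909], [0.0000, 2.3381, 0.6843], [0.0000, 0.0000, 1.6528]]

q_1 = w_1/‖w_1‖ = (-1, -2, -3, -4)/5.4772 = (-0.1826, -0.3651, -0.5477, -0.7303).
r_{12} = q_1·w_2 = -0.7303.
u_2 = w_2 + 0.7303·q_1 = (-0.1333, 0.7333, 1.6000, -1.5333).
‖u_2‖ = 2.3381, so q_2 = (-0.0570, 0.3136, 0.6843, -0.6558).
r_{13} = q_1·w_3 = 2.1909; r_{23} = q_2·w_3 = 0.6843.
u_3 = w_3 − 2.1909·q_1 − 0.6843·q_2 = (0.4390, -1.4146, 0.7317, 0.0488).
‖u_3‖ = 1.6528, so q_3 = (0.2656, -0.8559, 0.4427, 0.0295).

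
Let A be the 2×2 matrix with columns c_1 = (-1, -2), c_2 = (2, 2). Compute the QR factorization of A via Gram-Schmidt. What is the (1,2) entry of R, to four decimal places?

r_{12} = -2.6833

c_1 = (-1, -2); ‖c_1‖ = 2.2361, so q_1 = (-0.4472, -0.8944).
r_{12} = q_1·c_2 = -2.6833.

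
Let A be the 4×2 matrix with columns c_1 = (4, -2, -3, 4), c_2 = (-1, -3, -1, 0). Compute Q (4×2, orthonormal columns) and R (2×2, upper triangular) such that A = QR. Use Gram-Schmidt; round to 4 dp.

Q = [[0.5963, -0.4469], [-0.2981, -0.8595], [-0.4472, -0.2063], [0.5963, -0.1375]], R = [[6.7082, 0.7454], [0.0000, 3.2318]]

c_1 = (4, -2, -3, 4); ‖c_1‖ = 6.7082, so q_1 = (0.5963, -0.2981, -0.4472, 0.5963).
q_1·c_2 = 0.5963·(-1) + (-0.2981)·(-3) + (-0.4472)·(-1) + 0.5963·0 = 0.7454.
u_2 = c_2 − 0.7454·q_1 = (-1.4444, -2.7778, -0.6667, -0.4444).
‖u_2‖ = 3.2318, so q_2 = (-0.4469, -0.8595, -0.2063, -0.1375).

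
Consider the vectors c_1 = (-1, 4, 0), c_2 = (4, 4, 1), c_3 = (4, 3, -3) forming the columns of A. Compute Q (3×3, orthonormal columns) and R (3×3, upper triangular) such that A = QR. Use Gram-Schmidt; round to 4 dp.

c_1 = (-1, 4, 0); ‖c_1‖ = 4.1231, so q_1 = (-0.2425, 0.9701, 0.0000).
q_1·c_2 = (-0.2425)·4 + 0.9701·4 + 0.0000·1 = 2.9104.
u_2 = c_2 − 2.9104·q_1 = (4.7059, 1.1765, 1.0000).
‖u_2‖ = 4.9527, so q_2 = (0.9502, 0.2375, 0.2019).
q_1·c_3 = (-0.2425)·4 + 0.9701·3 + 0.0000·(-3) = 1.9403; q_2·c_3 = 0.9502·4 + 0.2375·3 + 0.2019·(-3) = 3.9075.
u_3 = c_3 − 1.9403·q_1 − 3.9075·q_2 = (0.7578, 0.1894, -3.7890).
‖u_3‖ = 3.8686, so q_3 = (0.1959, 0.0490, -0.9794).

Q = [[-0.2425, 0.9502, 0.1959], [0.9701, 0.2375, 0.0490], [0.0000, 0.2019, -0.9794]], R = [[4.1231, 2.9104, 1.9403], [0.0000, 4.9527, 3.9075], [0.0000, 0.0000, 3.8686]]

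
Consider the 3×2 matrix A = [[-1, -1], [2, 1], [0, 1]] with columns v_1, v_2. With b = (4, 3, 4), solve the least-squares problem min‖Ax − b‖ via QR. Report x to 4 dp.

x = (-0.5000, 1.5000)

v_1 = (-1, 2, 0); ‖v_1‖ = 2.2361, so e_1 = (-0.4472, 0.8944, 0.0000).
e_1·v_2 = (-0.4472)·(-1) + 0.8944·1 + 0.0000·1 = 1.3416.
u_2 = v_2 − 1.3416·e_1 = (-0.4000, -0.2000, 1.0000).
‖u_2‖ = 1.0954, so e_2 = (-0.3651, -0.1826, 0.9129).
Qᵀb = (0.8944, 1.6432).
Back-substitute: x_2 = 1.6432/1.0954 = 1.5000.
x_1 = (0.8944 − 1.3416·1.5000)/2.2361 = -0.5000.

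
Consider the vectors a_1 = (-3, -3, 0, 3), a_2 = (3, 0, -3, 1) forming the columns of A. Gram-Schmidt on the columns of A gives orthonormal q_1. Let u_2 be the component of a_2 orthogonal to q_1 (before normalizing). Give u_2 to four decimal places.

q_1 = a_1/‖a_1‖ = (-3, -3, 0, 3)/5.1962 = (-0.5774, -0.5774, 0.0000, 0.5774).
r_{12} = q_1·a_2 = -1.1547.
u_2 = a_2 + 1.1547·q_1 = (2.3333, -0.6667, -3.0000, 1.6667).

u_2 = (2.3333, -0.6667, -3.0000, 1.6667)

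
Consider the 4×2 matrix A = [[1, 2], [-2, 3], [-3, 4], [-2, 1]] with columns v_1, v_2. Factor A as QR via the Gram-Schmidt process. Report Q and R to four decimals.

q_1 = v_1/‖v_1‖ = (1, -2, -3, -2)/4.2426 = (0.2357, -0.4714, -0.7071, -0.4714).
r_{12} = q_1·v_2 = -4.2426.
u_2 = v_2 + 4.2426·q_1 = (3.0000, 1.0000, 1.0000, -1.0000).
‖u_2‖ = 3.4641, so q_2 = (0.8660, 0.2887, 0.2887, -0.2887).

Q = [[0.2357, 0.8660], [-0.4714, 0.2887], [-0.7071, 0.2887], [-0.4714, -0.2887]], R = [[4.2426, -4.2426], [0.0000, 3.4641]]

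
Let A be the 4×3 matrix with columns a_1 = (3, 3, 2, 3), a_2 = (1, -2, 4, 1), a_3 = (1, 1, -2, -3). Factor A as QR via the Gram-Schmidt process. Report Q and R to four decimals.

Q = [[0.5388, 0.0506, 0.6258], [0.5388, -0.6213, 0.0904], [0.3592, 0.7803, 0.0813], [0.5388, 0.0506, -0.7704]], R = [[5.5678, 1.4368, -1.2572], [0.0000, 4.4649, -2.2830], [0.0000, 0.0000, 2.8648]]

a_1 = (3, 3, 2, 3); ‖a_1‖ = 5.5678, so q_1 = (0.5388, 0.5388, 0.3592, 0.5388).
q_1·a_2 = 0.5388·1 + 0.5388·(-2) + 0.3592·4 + 0.5388·1 = 1.4368.
u_2 = a_2 − 1.4368·q_1 = (0.2258, -2.7742, 3.4839, 0.2258).
‖u_2‖ = 4.4649, so q_2 = (0.0506, -0.6213, 0.7803, 0.0506).
q_1·a_3 = 0.5388·1 + 0.5388·1 + 0.3592·(-2) + 0.5388·(-3) = -1.2572; q_2·a_3 = 0.0506·1 + (-0.6213)·1 + 0.7803·(-2) + 0.0506·(-3) = -2.2830.
u_3 = a_3 + 1.2572·q_1 + 2.2830·q_2 = (1.7929, 0.2589, 0.2330, -2.2071).
‖u_3‖ = 2.8648, so q_3 = (0.6258, 0.0904, 0.0813, -0.7704).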